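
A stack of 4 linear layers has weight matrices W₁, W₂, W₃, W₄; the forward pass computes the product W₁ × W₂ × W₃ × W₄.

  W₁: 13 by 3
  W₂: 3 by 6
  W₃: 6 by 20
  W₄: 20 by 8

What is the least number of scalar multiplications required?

Adjacent pairs: W₁W₂ = 13·3·6 = 234; W₂W₃ = 3·6·20 = 360; W₃W₄ = 6·20·8 = 960.
Length 3: W₁..W₃: k=1: 0+360+13·3·20=1140; k=2: 234+0+13·6·20=1794 → min 1140 | W₂..W₄: k=2: 0+960+3·6·8=1104; k=3: 360+0+3·20·8=840 → min 840.
Length 4: W₁..W₄: k=1: 0+840+13·3·8=1152; k=2: 234+960+13·6·8=1818; k=3: 1140+0+13·20·8=3220 → min 1152.
Optimal order: (W₁ × ((W₂ × W₃) × W₄)) with cost 1152.

1152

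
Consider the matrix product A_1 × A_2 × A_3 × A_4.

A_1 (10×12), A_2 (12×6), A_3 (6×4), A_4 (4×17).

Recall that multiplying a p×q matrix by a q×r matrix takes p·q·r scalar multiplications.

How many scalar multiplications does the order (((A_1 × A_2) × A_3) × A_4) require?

(A_1 × A_2): 10×12 by 12×6 → 10×6, cost 10·12·6 = 720
((A_1 × A_2) × A_3): 10×6 by 6×4 → 10×4, cost 10·6·4 = 240; cumulative 960
(((A_1 × A_2) × A_3) × A_4): 10×4 by 4×17 → 10×17, cost 10·4·17 = 680; cumulative 1640
Total: 1640 scalar multiplications.

1640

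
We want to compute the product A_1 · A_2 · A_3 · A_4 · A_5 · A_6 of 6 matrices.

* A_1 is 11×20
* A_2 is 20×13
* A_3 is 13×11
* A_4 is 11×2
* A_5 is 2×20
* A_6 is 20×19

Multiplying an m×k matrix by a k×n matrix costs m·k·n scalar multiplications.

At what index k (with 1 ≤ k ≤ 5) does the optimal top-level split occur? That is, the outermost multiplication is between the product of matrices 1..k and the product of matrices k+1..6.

4

Adjacent pairs: A_1A_2 = 11·20·13 = 2860; A_2A_3 = 20·13·11 = 2860; A_3A_4 = 13·11·2 = 286; A_4A_5 = 11·2·20 = 440; A_5A_6 = 2·20·19 = 760.
Length 3: A_1..A_3: k=1: 0+2860+11·20·11=5280; k=2: 2860+0+11·13·11=4433 → min 4433 | A_2..A_4: k=2: 0+286+20·13·2=806; k=3: 2860+0+20·11·2=3300 → min 806 | A_3..A_5: k=3: 0+440+13·11·20=3300; k=4: 286+0+13·2·20=806 → min 806 | A_4..A_6: k=4: 0+760+11·2·19=1178; k=5: 440+0+11·20·19=4620 → min 1178.
Length 4: A_1..A_4: k=1: 0+806+11·20·2=1246; k=2: 2860+286+11·13·2=3432; k=3: 4433+0+11·11·2=4675 → min 1246 | A_2..A_5: k=2: 0+806+20·13·20=6006; k=3: 2860+440+20·11·20=7700; k=4: 806+0+20·2·20=1606 → min 1606 | A_3..A_6: k=3: 0+1178+13·11·19=3895; k=4: 286+760+13·2·19=1540; k=5: 806+0+13·20·19=5746 → min 1540.
Length 5: A_1..A_5: k=1: 0+1606+11·20·20=6006; k=2: 2860+806+11·13·20=6526; k=3: 4433+440+11·11·20=7293; k=4: 1246+0+11·2·20=1686 → min 1686 | A_2..A_6: k=2: 0+1540+20·13·19=6480; k=3: 2860+1178+20·11·19=8218; k=4: 806+760+20·2·19=2326; k=5: 1606+0+20·20·19=9206 → min 2326.
Top-level splits: k=1: (A_1..A_1)·(A_2..A_6) → 0+2326+11·20·19 = 6506; k=2: (A_1..A_2)·(A_3..A_6) → 2860+1540+11·13·19 = 7117; k=3: (A_1..A_3)·(A_4..A_6) → 4433+1178+11·11·19 = 7910; k=4: (A_1..A_4)·(A_5..A_6) → 1246+760+11·2·19 = 2424; k=5: (A_1..A_5)·(A_6..A_6) → 1686+0+11·20·19 = 5866.
Best split is after A_4, i.e. k = 4.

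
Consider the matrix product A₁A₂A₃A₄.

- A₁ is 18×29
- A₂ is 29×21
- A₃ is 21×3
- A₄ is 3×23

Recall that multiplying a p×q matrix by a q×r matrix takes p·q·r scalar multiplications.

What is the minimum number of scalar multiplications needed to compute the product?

4635

Adjacent pairs: A₁A₂ = 18·29·21 = 10962; A₂A₃ = 29·21·3 = 1827; A₃A₄ = 21·3·23 = 1449.
Length 3: A₁..A₃: k=1: 0+1827+18·29·3=3393; k=2: 10962+0+18·21·3=12096 → min 3393 | A₂..A₄: k=2: 0+1449+29·21·23=15456; k=3: 1827+0+29·3·23=3828 → min 3828.
Length 4: A₁..A₄: k=1: 0+3828+18·29·23=15834; k=2: 10962+1449+18·21·23=21105; k=3: 3393+0+18·3·23=4635 → min 4635.
Optimal order: ((A₁(A₂A₃))A₄) with cost 4635.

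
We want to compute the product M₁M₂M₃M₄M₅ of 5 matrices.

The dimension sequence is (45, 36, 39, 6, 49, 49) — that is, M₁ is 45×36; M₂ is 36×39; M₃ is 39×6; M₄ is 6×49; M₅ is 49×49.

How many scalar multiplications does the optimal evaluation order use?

Adjacent pairs: M₁M₂ = 45·36·39 = 63180; M₂M₃ = 36·39·6 = 8424; M₃M₄ = 39·6·49 = 11466; M₄M₅ = 6·49·49 = 14406.
Length 3: M₁..M₃: k=1: 0+8424+45·36·6=18144; k=2: 63180+0+45·39·6=73710 → min 18144 | M₂..M₄: k=2: 0+11466+36·39·49=80262; k=3: 8424+0+36·6·49=19008 → min 19008 | M₃..M₅: k=3: 0+14406+39·6·49=25872; k=4: 11466+0+39·49·49=105105 → min 25872.
Length 4: M₁..M₄: k=1: 0+19008+45·36·49=98388; k=2: 63180+11466+45·39·49=160641; k=3: 18144+0+45·6·49=31374 → min 31374 | M₂..M₅: k=2: 0+25872+36·39·49=94668; k=3: 8424+14406+36·6·49=33414; k=4: 19008+0+36·49·49=105444 → min 33414.
Length 5: M₁..M₅: k=1: 0+33414+45·36·49=112794; k=2: 63180+25872+45·39·49=175047; k=3: 18144+14406+45·6·49=45780; k=4: 31374+0+45·49·49=139419 → min 45780.
Optimal order: ((M₁(M₂M₃))(M₄M₅)) with cost 45780.

45780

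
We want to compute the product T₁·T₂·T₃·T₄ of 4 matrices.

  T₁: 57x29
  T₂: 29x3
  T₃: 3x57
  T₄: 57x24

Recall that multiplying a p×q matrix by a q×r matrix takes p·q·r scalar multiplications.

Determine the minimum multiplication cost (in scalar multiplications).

13167

Adjacent pairs: T₁T₂ = 57·29·3 = 4959; T₂T₃ = 29·3·57 = 4959; T₃T₄ = 3·57·24 = 4104.
Length 3: T₁..T₃: k=1: 0+4959+57·29·57=99180; k=2: 4959+0+57·3·57=14706 → min 14706 | T₂..T₄: k=2: 0+4104+29·3·24=6192; k=3: 4959+0+29·57·24=44631 → min 6192.
Length 4: T₁..T₄: k=1: 0+6192+57·29·24=45864; k=2: 4959+4104+57·3·24=13167; k=3: 14706+0+57·57·24=92682 → min 13167.
Optimal order: ((T₁·T₂)·(T₃·T₄)) with cost 13167.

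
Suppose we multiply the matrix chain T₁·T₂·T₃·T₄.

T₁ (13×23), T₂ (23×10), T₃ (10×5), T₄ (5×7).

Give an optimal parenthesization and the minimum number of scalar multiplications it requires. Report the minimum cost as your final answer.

Adjacent pairs: T₁T₂ = 13·23·10 = 2990; T₂T₃ = 23·10·5 = 1150; T₃T₄ = 10·5·7 = 350.
Length 3: T₁..T₃: k=1: 0+1150+13·23·5=2645; k=2: 2990+0+13·10·5=3640 → min 2645 | T₂..T₄: k=2: 0+350+23·10·7=1960; k=3: 1150+0+23·5·7=1955 → min 1955.
Length 4: T₁..T₄: k=1: 0+1955+13·23·7=4048; k=2: 2990+350+13·10·7=4250; k=3: 2645+0+13·5·7=3100 → min 3100.
Optimal parenthesization: ((T₁·(T₂·T₃))·T₄) with cost 3100.

3100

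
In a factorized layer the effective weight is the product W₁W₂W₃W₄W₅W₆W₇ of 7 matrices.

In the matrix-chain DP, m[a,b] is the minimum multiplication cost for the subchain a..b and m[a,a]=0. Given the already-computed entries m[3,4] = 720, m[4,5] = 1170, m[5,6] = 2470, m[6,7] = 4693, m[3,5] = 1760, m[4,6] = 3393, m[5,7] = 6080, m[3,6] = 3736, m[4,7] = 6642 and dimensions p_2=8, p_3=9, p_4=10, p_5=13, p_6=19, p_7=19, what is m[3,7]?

m[3,7] = min over k∈[3,6] of m[3,k]+m[k+1,7]+p_{2}·p_k·p_{7}.
k=3: 0 + 6642 + 8·9·19 = 8010; k=4: 720 + 6080 + 8·10·19 = 8320; k=5: 1760 + 4693 + 8·13·19 = 8429; k=6: 3736 + 0 + 8·19·19 = 6624.
Minimum: 6624 at k=6.

6624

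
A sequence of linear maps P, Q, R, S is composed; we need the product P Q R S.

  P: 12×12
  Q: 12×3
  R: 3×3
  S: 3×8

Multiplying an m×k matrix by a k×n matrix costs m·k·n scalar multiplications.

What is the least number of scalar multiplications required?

Adjacent pairs: PQ = 12·12·3 = 432; QR = 12·3·3 = 108; RS = 3·3·8 = 72.
Length 3: P..R: k=1: 0+108+12·12·3=540; k=2: 432+0+12·3·3=540 → min 540 | Q..S: k=2: 0+72+12·3·8=360; k=3: 108+0+12·3·8=396 → min 360.
Length 4: P..S: k=1: 0+360+12·12·8=1512; k=2: 432+72+12·3·8=792; k=3: 540+0+12·3·8=828 → min 792.
Optimal order: ((P Q) (R S)) with cost 792.

792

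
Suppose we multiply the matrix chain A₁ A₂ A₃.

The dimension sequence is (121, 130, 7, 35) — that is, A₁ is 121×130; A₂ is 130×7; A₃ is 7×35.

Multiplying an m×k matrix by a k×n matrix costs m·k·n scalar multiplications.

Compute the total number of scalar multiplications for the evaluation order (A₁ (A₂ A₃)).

582400

(A₂ A₃): 130×7 by 7×35 → 130×35, cost 130·7·35 = 31850
(A₁ (A₂ A₃)): 121×130 by 130×35 → 121×35, cost 121·130·35 = 550550; cumulative 582400
Total: 582400 scalar multiplications.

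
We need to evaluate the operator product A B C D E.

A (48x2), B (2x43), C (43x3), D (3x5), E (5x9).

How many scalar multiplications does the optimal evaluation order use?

1242

Adjacent pairs: AB = 48·2·43 = 4128; BC = 2·43·3 = 258; CD = 43·3·5 = 645; DE = 3·5·9 = 135.
Length 3: A..C: k=1: 0+258+48·2·3=546; k=2: 4128+0+48·43·3=10320 → min 546 | B..D: k=2: 0+645+2·43·5=1075; k=3: 258+0+2·3·5=288 → min 288 | C..E: k=3: 0+135+43·3·9=1296; k=4: 645+0+43·5·9=2580 → min 1296.
Length 4: A..D: k=1: 0+288+48·2·5=768; k=2: 4128+645+48·43·5=15093; k=3: 546+0+48·3·5=1266 → min 768 | B..E: k=2: 0+1296+2·43·9=2070; k=3: 258+135+2·3·9=447; k=4: 288+0+2·5·9=378 → min 378.
Length 5: A..E: k=1: 0+378+48·2·9=1242; k=2: 4128+1296+48·43·9=24000; k=3: 546+135+48·3·9=1977; k=4: 768+0+48·5·9=2928 → min 1242.
Optimal order: (A (((B C) D) E)) with cost 1242.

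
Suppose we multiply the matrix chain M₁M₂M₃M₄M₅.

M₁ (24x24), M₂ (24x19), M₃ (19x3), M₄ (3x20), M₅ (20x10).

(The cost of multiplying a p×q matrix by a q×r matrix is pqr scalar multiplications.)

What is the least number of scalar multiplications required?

4416

Adjacent pairs: M₁M₂ = 24·24·19 = 10944; M₂M₃ = 24·19·3 = 1368; M₃M₄ = 19·3·20 = 1140; M₄M₅ = 3·20·10 = 600.
Length 3: M₁..M₃: k=1: 0+1368+24·24·3=3096; k=2: 10944+0+24·19·3=12312 → min 3096 | M₂..M₄: k=2: 0+1140+24·19·20=10260; k=3: 1368+0+24·3·20=2808 → min 2808 | M₃..M₅: k=3: 0+600+19·3·10=1170; k=4: 1140+0+19·20·10=4940 → min 1170.
Length 4: M₁..M₄: k=1: 0+2808+24·24·20=14328; k=2: 10944+1140+24·19·20=21204; k=3: 3096+0+24·3·20=4536 → min 4536 | M₂..M₅: k=2: 0+1170+24·19·10=5730; k=3: 1368+600+24·3·10=2688; k=4: 2808+0+24·20·10=7608 → min 2688.
Length 5: M₁..M₅: k=1: 0+2688+24·24·10=8448; k=2: 10944+1170+24·19·10=16674; k=3: 3096+600+24·3·10=4416; k=4: 4536+0+24·20·10=9336 → min 4416.
Optimal order: ((M₁(M₂M₃))(M₄M₅)) with cost 4416.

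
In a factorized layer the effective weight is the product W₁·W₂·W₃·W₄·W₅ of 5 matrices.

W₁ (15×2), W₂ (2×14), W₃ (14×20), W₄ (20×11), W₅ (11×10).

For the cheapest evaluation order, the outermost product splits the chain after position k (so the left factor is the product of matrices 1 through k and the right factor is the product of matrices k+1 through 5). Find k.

1

Adjacent pairs: W₁W₂ = 15·2·14 = 420; W₂W₃ = 2·14·20 = 560; W₃W₄ = 14·20·11 = 3080; W₄W₅ = 20·11·10 = 2200.
Length 3: W₁..W₃: k=1: 0+560+15·2·20=1160; k=2: 420+0+15·14·20=4620 → min 1160 | W₂..W₄: k=2: 0+3080+2·14·11=3388; k=3: 560+0+2·20·11=1000 → min 1000 | W₃..W₅: k=3: 0+2200+14·20·10=5000; k=4: 3080+0+14·11·10=4620 → min 4620.
Length 4: W₁..W₄: k=1: 0+1000+15·2·11=1330; k=2: 420+3080+15·14·11=5810; k=3: 1160+0+15·20·11=4460 → min 1330 | W₂..W₅: k=2: 0+4620+2·14·10=4900; k=3: 560+2200+2·20·10=3160; k=4: 1000+0+2·11·10=1220 → min 1220.
Top-level splits: k=1: (W₁..W₁)·(W₂..W₅) → 0+1220+15·2·10 = 1520; k=2: (W₁..W₂)·(W₃..W₅) → 420+4620+15·14·10 = 7140; k=3: (W₁..W₃)·(W₄..W₅) → 1160+2200+15·20·10 = 6360; k=4: (W₁..W₄)·(W₅..W₅) → 1330+0+15·11·10 = 2980.
Best split is after W₁, i.e. k = 1.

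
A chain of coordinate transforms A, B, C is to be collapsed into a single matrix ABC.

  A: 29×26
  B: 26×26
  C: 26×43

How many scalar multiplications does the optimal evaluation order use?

Order (A(BC)): (BC): 26×26 by 26×43 → 26×43, cost 26·26·43 = 29068; (A(BC)): 29×26 by 26×43 → 29×43, cost 29·26·43 = 32422; cumulative 61490. Total 61490.
Order ((AB)C): (AB): 29×26 by 26×26 → 29×26, cost 29·26·26 = 19604; ((AB)C): 29×26 by 26×43 → 29×43, cost 29·26·43 = 32422; cumulative 52026. Total 52026.
Minimum: 52026.

52026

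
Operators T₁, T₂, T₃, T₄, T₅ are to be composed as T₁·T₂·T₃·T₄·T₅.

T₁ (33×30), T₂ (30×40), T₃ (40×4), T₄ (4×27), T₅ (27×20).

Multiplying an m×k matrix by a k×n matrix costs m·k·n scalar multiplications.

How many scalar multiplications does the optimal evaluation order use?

13560

Adjacent pairs: T₁T₂ = 33·30·40 = 39600; T₂T₃ = 30·40·4 = 4800; T₃T₄ = 40·4·27 = 4320; T₄T₅ = 4·27·20 = 2160.
Length 3: T₁..T₃: k=1: 0+4800+33·30·4=8760; k=2: 39600+0+33·40·4=44880 → min 8760 | T₂..T₄: k=2: 0+4320+30·40·27=36720; k=3: 4800+0+30·4·27=8040 → min 8040 | T₃..T₅: k=3: 0+2160+40·4·20=5360; k=4: 4320+0+40·27·20=25920 → min 5360.
Length 4: T₁..T₄: k=1: 0+8040+33·30·27=34770; k=2: 39600+4320+33·40·27=79560; k=3: 8760+0+33·4·27=12324 → min 12324 | T₂..T₅: k=2: 0+5360+30·40·20=29360; k=3: 4800+2160+30·4·20=9360; k=4: 8040+0+30·27·20=24240 → min 9360.
Length 5: T₁..T₅: k=1: 0+9360+33·30·20=29160; k=2: 39600+5360+33·40·20=71360; k=3: 8760+2160+33·4·20=13560; k=4: 12324+0+33·27·20=30144 → min 13560.
Optimal order: ((T₁·(T₂·T₃))·(T₄·T₅)) with cost 13560.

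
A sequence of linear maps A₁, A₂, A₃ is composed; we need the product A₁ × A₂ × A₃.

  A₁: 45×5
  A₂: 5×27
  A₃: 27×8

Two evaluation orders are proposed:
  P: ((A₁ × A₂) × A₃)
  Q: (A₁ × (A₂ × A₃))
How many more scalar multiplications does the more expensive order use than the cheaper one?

Order P = ((A₁ × A₂) × A₃): (A₁ × A₂): 45×5 by 5×27 → 45×27, cost 45·5·27 = 6075; ((A₁ × A₂) × A₃): 45×27 by 27×8 → 45×8, cost 45·27·8 = 9720; cumulative 15795. Total 15795.
Order Q = (A₁ × (A₂ × A₃)): (A₂ × A₃): 5×27 by 27×8 → 5×8, cost 5·27·8 = 1080; (A₁ × (A₂ × A₃)): 45×5 by 5×8 → 45×8, cost 45·5·8 = 1800; cumulative 2880. Total 2880.
Difference: |15795 − 2880| = 12915.

12915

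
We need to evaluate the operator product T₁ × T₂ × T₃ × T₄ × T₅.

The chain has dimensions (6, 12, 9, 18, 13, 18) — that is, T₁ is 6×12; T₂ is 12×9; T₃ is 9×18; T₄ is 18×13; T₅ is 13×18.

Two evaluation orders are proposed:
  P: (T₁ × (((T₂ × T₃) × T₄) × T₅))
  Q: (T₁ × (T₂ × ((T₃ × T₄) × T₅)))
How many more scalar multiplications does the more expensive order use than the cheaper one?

1404

Order P = (T₁ × (((T₂ × T₃) × T₄) × T₅)): (T₂ × T₃): 12×9 by 9×18 → 12×18, cost 12·9·18 = 1944; ((T₂ × T₃) × T₄): 12×18 by 18×13 → 12×13, cost 12·18·13 = 2808; cumulative 4752; (((T₂ × T₃) × T₄) × T₅): 12×13 by 13×18 → 12×18, cost 12·13·18 = 2808; cumulative 7560; (T₁ × (((T₂ × T₃) × T₄) × T₅)): 6×12 by 12×18 → 6×18, cost 6·12·18 = 1296; cumulative 8856. Total 8856.
Order Q = (T₁ × (T₂ × ((T₃ × T₄) × T₅))): (T₃ × T₄): 9×18 by 18×13 → 9×13, cost 9·18·13 = 2106; ((T₃ × T₄) × T₅): 9×13 by 13×18 → 9×18, cost 9·13·18 = 2106; cumulative 4212; (T₂ × ((T₃ × T₄) × T₅)): 12×9 by 9×18 → 12×18, cost 12·9·18 = 1944; cumulative 6156; (T₁ × (T₂ × ((T₃ × T₄) × T₅))): 6×12 by 12×18 → 6×18, cost 6·12·18 = 1296; cumulative 7452. Total 7452.
Difference: |8856 − 7452| = 1404.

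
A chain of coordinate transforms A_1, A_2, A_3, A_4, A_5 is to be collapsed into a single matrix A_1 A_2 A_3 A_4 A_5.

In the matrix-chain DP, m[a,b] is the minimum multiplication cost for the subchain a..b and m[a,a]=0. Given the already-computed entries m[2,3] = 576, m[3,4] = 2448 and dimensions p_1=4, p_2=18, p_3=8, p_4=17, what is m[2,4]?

m[2,4] = min over k∈[2,3] of m[2,k]+m[k+1,4]+p_{1}·p_k·p_{4}.
k=2: 0 + 2448 + 4·18·17 = 3672; k=3: 576 + 0 + 4·8·17 = 1120.
Minimum: 1120 at k=3.

1120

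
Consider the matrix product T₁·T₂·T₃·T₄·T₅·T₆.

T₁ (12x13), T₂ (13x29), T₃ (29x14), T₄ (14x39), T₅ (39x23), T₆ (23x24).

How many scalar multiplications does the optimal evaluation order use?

Adjacent pairs: T₁T₂ = 12·13·29 = 4524; T₂T₃ = 13·29·14 = 5278; T₃T₄ = 29·14·39 = 15834; T₄T₅ = 14·39·23 = 12558; T₅T₆ = 39·23·24 = 21528.
Length 3: T₁..T₃: k=1: 0+5278+12·13·14=7462; k=2: 4524+0+12·29·14=9396 → min 7462 | T₂..T₄: k=2: 0+15834+13·29·39=30537; k=3: 5278+0+13·14·39=12376 → min 12376 | T₃..T₅: k=3: 0+12558+29·14·23=21896; k=4: 15834+0+29·39·23=41847 → min 21896 | T₄..T₆: k=4: 0+21528+14·39·24=34632; k=5: 12558+0+14·23·24=20286 → min 20286.
Length 4: T₁..T₄: k=1: 0+12376+12·13·39=18460; k=2: 4524+15834+12·29·39=33930; k=3: 7462+0+12·14·39=14014 → min 14014 | T₂..T₅: k=2: 0+21896+13·29·23=30567; k=3: 5278+12558+13·14·23=22022; k=4: 12376+0+13·39·23=24037 → min 22022 | T₃..T₆: k=3: 0+20286+29·14·24=30030; k=4: 15834+21528+29·39·24=64506; k=5: 21896+0+29·23·24=37904 → min 30030.
Length 5: T₁..T₅: k=1: 0+22022+12·13·23=25610; k=2: 4524+21896+12·29·23=34424; k=3: 7462+12558+12·14·23=23884; k=4: 14014+0+12·39·23=24778 → min 23884 | T₂..T₆: k=2: 0+30030+13·29·24=39078; k=3: 5278+20286+13·14·24=29932; k=4: 12376+21528+13·39·24=46072; k=5: 22022+0+13·23·24=29198 → min 29198.
Length 6: T₁..T₆: k=1: 0+29198+12·13·24=32942; k=2: 4524+30030+12·29·24=42906; k=3: 7462+20286+12·14·24=31780; k=4: 14014+21528+12·39·24=46774; k=5: 23884+0+12·23·24=30508 → min 30508.
Optimal order: (((T₁·(T₂·T₃))·(T₄·T₅))·T₆) with cost 30508.

30508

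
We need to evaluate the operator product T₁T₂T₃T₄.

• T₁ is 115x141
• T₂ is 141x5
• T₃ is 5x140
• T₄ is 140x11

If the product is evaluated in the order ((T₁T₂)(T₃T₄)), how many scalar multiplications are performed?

95100

(T₁T₂): 115×141 by 141×5 → 115×5, cost 115·141·5 = 81075
(T₃T₄): 5×140 by 140×11 → 5×11, cost 5·140·11 = 7700
((T₁T₂)(T₃T₄)): 115×5 by 5×11 → 115×11, cost 115·5·11 = 6325; cumulative 95100
Total: 95100 scalar multiplications.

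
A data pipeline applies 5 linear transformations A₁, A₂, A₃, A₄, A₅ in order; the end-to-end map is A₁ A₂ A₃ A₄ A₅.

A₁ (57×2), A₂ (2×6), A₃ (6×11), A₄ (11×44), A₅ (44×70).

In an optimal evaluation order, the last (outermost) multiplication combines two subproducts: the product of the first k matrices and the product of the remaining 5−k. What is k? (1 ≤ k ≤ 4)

1

Adjacent pairs: A₁A₂ = 57·2·6 = 684; A₂A₃ = 2·6·11 = 132; A₃A₄ = 6·11·44 = 2904; A₄A₅ = 11·44·70 = 33880.
Length 3: A₁..A₃: k=1: 0+132+57·2·11=1386; k=2: 684+0+57·6·11=4446 → min 1386 | A₂..A₄: k=2: 0+2904+2·6·44=3432; k=3: 132+0+2·11·44=1100 → min 1100 | A₃..A₅: k=3: 0+33880+6·11·70=38500; k=4: 2904+0+6·44·70=21384 → min 21384.
Length 4: A₁..A₄: k=1: 0+1100+57·2·44=6116; k=2: 684+2904+57·6·44=18636; k=3: 1386+0+57·11·44=28974 → min 6116 | A₂..A₅: k=2: 0+21384+2·6·70=22224; k=3: 132+33880+2·11·70=35552; k=4: 1100+0+2·44·70=7260 → min 7260.
Top-level splits: k=1: (A₁..A₁)·(A₂..A₅) → 0+7260+57·2·70 = 15240; k=2: (A₁..A₂)·(A₃..A₅) → 684+21384+57·6·70 = 46008; k=3: (A₁..A₃)·(A₄..A₅) → 1386+33880+57·11·70 = 79156; k=4: (A₁..A₄)·(A₅..A₅) → 6116+0+57·44·70 = 181676.
Best split is after A₁, i.e. k = 1.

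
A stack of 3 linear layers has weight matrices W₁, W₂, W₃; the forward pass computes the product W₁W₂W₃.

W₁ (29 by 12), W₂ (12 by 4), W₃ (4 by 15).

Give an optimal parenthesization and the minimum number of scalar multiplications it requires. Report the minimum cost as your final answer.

3132

(W₁(W₂W₃)): cost 5940.
((W₁W₂)W₃): cost 3132.
Optimal: ((W₁W₂)W₃) with cost 3132.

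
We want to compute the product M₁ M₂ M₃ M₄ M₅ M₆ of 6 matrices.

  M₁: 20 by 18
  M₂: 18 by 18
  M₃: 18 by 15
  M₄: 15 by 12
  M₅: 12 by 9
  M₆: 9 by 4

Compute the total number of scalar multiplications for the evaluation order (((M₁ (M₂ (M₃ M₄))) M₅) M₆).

(M₃ M₄): 18×15 by 15×12 → 18×12, cost 18·15·12 = 3240
(M₂ (M₃ M₄)): 18×18 by 18×12 → 18×12, cost 18·18·12 = 3888; cumulative 7128
(M₁ (M₂ (M₃ M₄))): 20×18 by 18×12 → 20×12, cost 20·18·12 = 4320; cumulative 11448
((M₁ (M₂ (M₃ M₄))) M₅): 20×12 by 12×9 → 20×9, cost 20·12·9 = 2160; cumulative 13608
(((M₁ (M₂ (M₃ M₄))) M₅) M₆): 20×9 by 9×4 → 20×4, cost 20·9·4 = 720; cumulative 14328
Total: 14328 scalar multiplications.

14328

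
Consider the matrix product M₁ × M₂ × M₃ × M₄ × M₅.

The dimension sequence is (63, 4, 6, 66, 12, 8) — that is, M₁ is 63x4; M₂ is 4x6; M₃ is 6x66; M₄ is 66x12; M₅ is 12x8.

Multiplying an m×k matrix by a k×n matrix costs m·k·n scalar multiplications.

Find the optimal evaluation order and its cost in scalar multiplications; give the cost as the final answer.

7152

Adjacent pairs: M₁M₂ = 63·4·6 = 1512; M₂M₃ = 4·6·66 = 1584; M₃M₄ = 6·66·12 = 4752; M₄M₅ = 66·12·8 = 6336.
Length 3: M₁..M₃: k=1: 0+1584+63·4·66=18216; k=2: 1512+0+63·6·66=26460 → min 18216 | M₂..M₄: k=2: 0+4752+4·6·12=5040; k=3: 1584+0+4·66·12=4752 → min 4752 | M₃..M₅: k=3: 0+6336+6·66·8=9504; k=4: 4752+0+6·12·8=5328 → min 5328.
Length 4: M₁..M₄: k=1: 0+4752+63·4·12=7776; k=2: 1512+4752+63·6·12=10800; k=3: 18216+0+63·66·12=68112 → min 7776 | M₂..M₅: k=2: 0+5328+4·6·8=5520; k=3: 1584+6336+4·66·8=10032; k=4: 4752+0+4·12·8=5136 → min 5136.
Length 5: M₁..M₅: k=1: 0+5136+63·4·8=7152; k=2: 1512+5328+63·6·8=9864; k=3: 18216+6336+63·66·8=57816; k=4: 7776+0+63·12·8=13824 → min 7152.
Optimal parenthesization: (M₁ × (((M₂ × M₃) × M₄) × M₅)) with cost 7152.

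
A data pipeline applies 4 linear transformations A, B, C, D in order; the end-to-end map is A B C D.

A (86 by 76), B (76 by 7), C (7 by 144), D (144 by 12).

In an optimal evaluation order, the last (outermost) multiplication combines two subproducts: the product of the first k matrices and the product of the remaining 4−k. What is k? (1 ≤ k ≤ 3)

2

Adjacent pairs: AB = 86·76·7 = 45752; BC = 76·7·144 = 76608; CD = 7·144·12 = 12096.
Length 3: A..C: k=1: 0+76608+86·76·144=1017792; k=2: 45752+0+86·7·144=132440 → min 132440 | B..D: k=2: 0+12096+76·7·12=18480; k=3: 76608+0+76·144·12=207936 → min 18480.
Top-level splits: k=1: (A..A)·(B..D) → 0+18480+86·76·12 = 96912; k=2: (A..B)·(C..D) → 45752+12096+86·7·12 = 65072; k=3: (A..C)·(D..D) → 132440+0+86·144·12 = 281048.
Best split is after B, i.e. k = 2.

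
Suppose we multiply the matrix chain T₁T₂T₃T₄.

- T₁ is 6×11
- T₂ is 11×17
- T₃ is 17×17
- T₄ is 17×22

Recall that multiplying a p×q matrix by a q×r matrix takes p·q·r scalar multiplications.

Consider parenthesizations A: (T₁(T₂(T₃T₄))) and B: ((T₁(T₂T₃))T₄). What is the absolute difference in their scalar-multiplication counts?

Order A = (T₁(T₂(T₃T₄))): (T₃T₄): 17×17 by 17×22 → 17×22, cost 17·17·22 = 6358; (T₂(T₃T₄)): 11×17 by 17×22 → 11×22, cost 11·17·22 = 4114; cumulative 10472; (T₁(T₂(T₃T₄))): 6×11 by 11×22 → 6×22, cost 6·11·22 = 1452; cumulative 11924. Total 11924.
Order B = ((T₁(T₂T₃))T₄): (T₂T₃): 11×17 by 17×17 → 11×17, cost 11·17·17 = 3179; (T₁(T₂T₃)): 6×11 by 11×17 → 6×17, cost 6·11·17 = 1122; cumulative 4301; ((T₁(T₂T₃))T₄): 6×17 by 17×22 → 6×22, cost 6·17·22 = 2244; cumulative 6545. Total 6545.
Difference: |11924 − 6545| = 5379.

5379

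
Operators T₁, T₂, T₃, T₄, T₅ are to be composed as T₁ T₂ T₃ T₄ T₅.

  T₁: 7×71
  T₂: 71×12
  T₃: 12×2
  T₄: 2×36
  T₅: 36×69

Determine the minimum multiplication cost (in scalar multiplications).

Adjacent pairs: T₁T₂ = 7·71·12 = 5964; T₂T₃ = 71·12·2 = 1704; T₃T₄ = 12·2·36 = 864; T₄T₅ = 2·36·69 = 4968.
Length 3: T₁..T₃: k=1: 0+1704+7·71·2=2698; k=2: 5964+0+7·12·2=6132 → min 2698 | T₂..T₄: k=2: 0+864+71·12·36=31536; k=3: 1704+0+71·2·36=6816 → min 6816 | T₃..T₅: k=3: 0+4968+12·2·69=6624; k=4: 864+0+12·36·69=30672 → min 6624.
Length 4: T₁..T₄: k=1: 0+6816+7·71·36=24708; k=2: 5964+864+7·12·36=9852; k=3: 2698+0+7·2·36=3202 → min 3202 | T₂..T₅: k=2: 0+6624+71·12·69=65412; k=3: 1704+4968+71·2·69=16470; k=4: 6816+0+71·36·69=183180 → min 16470.
Length 5: T₁..T₅: k=1: 0+16470+7·71·69=50763; k=2: 5964+6624+7·12·69=18384; k=3: 2698+4968+7·2·69=8632; k=4: 3202+0+7·36·69=20590 → min 8632.
Optimal order: ((T₁ (T₂ T₃)) (T₄ T₅)) with cost 8632.

8632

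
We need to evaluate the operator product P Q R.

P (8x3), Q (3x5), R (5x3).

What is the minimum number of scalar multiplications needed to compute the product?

Order (P (Q R)): (Q R): 3×5 by 5×3 → 3×3, cost 3·5·3 = 45; (P (Q R)): 8×3 by 3×3 → 8×3, cost 8·3·3 = 72; cumulative 117. Total 117.
Order ((P Q) R): (P Q): 8×3 by 3×5 → 8×5, cost 8·3·5 = 120; ((P Q) R): 8×5 by 5×3 → 8×3, cost 8·5·3 = 120; cumulative 240. Total 240.
Minimum: 117.

117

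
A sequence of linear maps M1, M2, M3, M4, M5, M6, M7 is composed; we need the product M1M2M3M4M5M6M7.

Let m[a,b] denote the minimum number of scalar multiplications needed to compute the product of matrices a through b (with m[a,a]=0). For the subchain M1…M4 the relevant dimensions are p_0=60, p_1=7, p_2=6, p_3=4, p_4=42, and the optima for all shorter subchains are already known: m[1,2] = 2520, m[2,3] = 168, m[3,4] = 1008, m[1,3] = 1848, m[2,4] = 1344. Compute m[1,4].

m[1,4] = min over k∈[1,3] of m[1,k]+m[k+1,4]+p_{0}·p_k·p_{4}.
k=1: 0 + 1344 + 60·7·42 = 18984; k=2: 2520 + 1008 + 60·6·42 = 18648; k=3: 1848 + 0 + 60·4·42 = 11928.
Minimum: 11928 at k=3.

11928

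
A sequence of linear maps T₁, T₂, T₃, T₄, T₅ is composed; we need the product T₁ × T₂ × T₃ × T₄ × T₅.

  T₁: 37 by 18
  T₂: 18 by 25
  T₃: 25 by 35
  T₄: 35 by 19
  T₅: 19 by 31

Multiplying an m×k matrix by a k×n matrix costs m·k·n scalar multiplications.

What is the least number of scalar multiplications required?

Adjacent pairs: T₁T₂ = 37·18·25 = 16650; T₂T₃ = 18·25·35 = 15750; T₃T₄ = 25·35·19 = 16625; T₄T₅ = 35·19·31 = 20615.
Length 3: T₁..T₃: k=1: 0+15750+37·18·35=39060; k=2: 16650+0+37·25·35=49025 → min 39060 | T₂..T₄: k=2: 0+16625+18·25·19=25175; k=3: 15750+0+18·35·19=27720 → min 25175 | T₃..T₅: k=3: 0+20615+25·35·31=47740; k=4: 16625+0+25·19·31=31350 → min 31350.
Length 4: T₁..T₄: k=1: 0+25175+37·18·19=37829; k=2: 16650+16625+37·25·19=50850; k=3: 39060+0+37·35·19=63665 → min 37829 | T₂..T₅: k=2: 0+31350+18·25·31=45300; k=3: 15750+20615+18·35·31=55895; k=4: 25175+0+18·19·31=35777 → min 35777.
Length 5: T₁..T₅: k=1: 0+35777+37·18·31=56423; k=2: 16650+31350+37·25·31=76675; k=3: 39060+20615+37·35·31=99820; k=4: 37829+0+37·19·31=59622 → min 56423.
Optimal order: (T₁ × ((T₂ × (T₃ × T₄)) × T₅)) with cost 56423.

56423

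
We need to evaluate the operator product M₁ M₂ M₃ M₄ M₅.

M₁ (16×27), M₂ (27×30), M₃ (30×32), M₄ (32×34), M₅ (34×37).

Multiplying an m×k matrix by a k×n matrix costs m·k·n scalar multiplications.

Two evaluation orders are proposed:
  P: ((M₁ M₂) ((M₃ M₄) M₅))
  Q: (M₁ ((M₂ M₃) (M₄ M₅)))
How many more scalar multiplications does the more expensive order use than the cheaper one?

13028

Order P = ((M₁ M₂) ((M₃ M₄) M₅)): (M₁ M₂): 16×27 by 27×30 → 16×30, cost 16·27·30 = 12960; (M₃ M₄): 30×32 by 32×34 → 30×34, cost 30·32·34 = 32640; ((M₃ M₄) M₅): 30×34 by 34×37 → 30×37, cost 30·34·37 = 37740; cumulative 70380; ((M₁ M₂) ((M₃ M₄) M₅)): 16×30 by 30×37 → 16×37, cost 16·30·37 = 17760; cumulative 101100. Total 101100.
Order Q = (M₁ ((M₂ M₃) (M₄ M₅))): (M₂ M₃): 27×30 by 30×32 → 27×32, cost 27·30·32 = 25920; (M₄ M₅): 32×34 by 34×37 → 32×37, cost 32·34·37 = 40256; ((M₂ M₃) (M₄ M₅)): 27×32 by 32×37 → 27×37, cost 27·32·37 = 31968; cumulative 98144; (M₁ ((M₂ M₃) (M₄ M₅))): 16×27 by 27×37 → 16×37, cost 16·27·37 = 15984; cumulative 114128. Total 114128.
Difference: |101100 − 114128| = 13028.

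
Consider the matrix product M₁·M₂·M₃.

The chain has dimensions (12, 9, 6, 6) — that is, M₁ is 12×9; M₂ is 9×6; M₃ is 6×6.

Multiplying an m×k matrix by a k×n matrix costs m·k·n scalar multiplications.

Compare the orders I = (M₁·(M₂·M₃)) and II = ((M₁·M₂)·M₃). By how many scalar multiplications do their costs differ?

Order I = (M₁·(M₂·M₃)): (M₂·M₃): 9×6 by 6×6 → 9×6, cost 9·6·6 = 324; (M₁·(M₂·M₃)): 12×9 by 9×6 → 12×6, cost 12·9·6 = 648; cumulative 972. Total 972.
Order II = ((M₁·M₂)·M₃): (M₁·M₂): 12×9 by 9×6 → 12×6, cost 12·9·6 = 648; ((M₁·M₂)·M₃): 12×6 by 6×6 → 12×6, cost 12·6·6 = 432; cumulative 1080. Total 1080.
Difference: |972 − 1080| = 108.

108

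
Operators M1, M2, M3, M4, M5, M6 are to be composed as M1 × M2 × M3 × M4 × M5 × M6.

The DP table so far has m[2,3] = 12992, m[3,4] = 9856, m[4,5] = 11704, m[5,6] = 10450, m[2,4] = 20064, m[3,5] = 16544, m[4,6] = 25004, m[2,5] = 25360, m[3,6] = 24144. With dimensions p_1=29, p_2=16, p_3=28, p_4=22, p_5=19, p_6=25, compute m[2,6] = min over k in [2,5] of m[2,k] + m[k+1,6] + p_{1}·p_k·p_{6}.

35744

m[2,6] = min over k∈[2,5] of m[2,k]+m[k+1,6]+p_{1}·p_k·p_{6}.
k=2: 0 + 24144 + 29·16·25 = 35744; k=3: 12992 + 25004 + 29·28·25 = 58296; k=4: 20064 + 10450 + 29·22·25 = 46464; k=5: 25360 + 0 + 29·19·25 = 39135.
Minimum: 35744 at k=2.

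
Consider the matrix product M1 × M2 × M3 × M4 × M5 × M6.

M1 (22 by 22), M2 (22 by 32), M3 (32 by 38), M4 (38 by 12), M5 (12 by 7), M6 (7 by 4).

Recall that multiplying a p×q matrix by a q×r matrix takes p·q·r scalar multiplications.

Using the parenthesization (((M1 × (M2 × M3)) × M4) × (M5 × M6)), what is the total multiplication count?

56568

(M2 × M3): 22×32 by 32×38 → 22×38, cost 22·32·38 = 26752
(M1 × (M2 × M3)): 22×22 by 22×38 → 22×38, cost 22·22·38 = 18392; cumulative 45144
((M1 × (M2 × M3)) × M4): 22×38 by 38×12 → 22×12, cost 22·38·12 = 10032; cumulative 55176
(M5 × M6): 12×7 by 7×4 → 12×4, cost 12·7·4 = 336
(((M1 × (M2 × M3)) × M4) × (M5 × M6)): 22×12 by 12×4 → 22×4, cost 22·12·4 = 1056; cumulative 56568
Total: 56568 scalar multiplications.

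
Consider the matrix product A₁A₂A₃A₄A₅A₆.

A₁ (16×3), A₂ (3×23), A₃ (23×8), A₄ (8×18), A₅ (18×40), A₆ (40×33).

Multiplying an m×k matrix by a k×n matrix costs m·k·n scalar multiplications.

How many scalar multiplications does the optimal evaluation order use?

Adjacent pairs: A₁A₂ = 16·3·23 = 1104; A₂A₃ = 3·23·8 = 552; A₃A₄ = 23·8·18 = 3312; A₄A₅ = 8·18·40 = 5760; A₅A₆ = 18·40·33 = 23760.
Length 3: A₁..A₃: k=1: 0+552+16·3·8=936; k=2: 1104+0+16·23·8=4048 → min 936 | A₂..A₄: k=2: 0+3312+3·23·18=4554; k=3: 552+0+3·8·18=984 → min 984 | A₃..A₅: k=3: 0+5760+23·8·40=13120; k=4: 3312+0+23·18·40=19872 → min 13120 | A₄..A₆: k=4: 0+23760+8·18·33=28512; k=5: 5760+0+8·40·33=16320 → min 16320.
Length 4: A₁..A₄: k=1: 0+984+16·3·18=1848; k=2: 1104+3312+16·23·18=11040; k=3: 936+0+16·8·18=3240 → min 1848 | A₂..A₅: k=2: 0+13120+3·23·40=15880; k=3: 552+5760+3·8·40=7272; k=4: 984+0+3·18·40=3144 → min 3144 | A₃..A₆: k=3: 0+16320+23·8·33=22392; k=4: 3312+23760+23·18·33=40734; k=5: 13120+0+23·40·33=43480 → min 22392.
Length 5: A₁..A₅: k=1: 0+3144+16·3·40=5064; k=2: 1104+13120+16·23·40=28944; k=3: 936+5760+16·8·40=11816; k=4: 1848+0+16·18·40=13368 → min 5064 | A₂..A₆: k=2: 0+22392+3·23·33=24669; k=3: 552+16320+3·8·33=17664; k=4: 984+23760+3·18·33=26526; k=5: 3144+0+3·40·33=7104 → min 7104.
Length 6: A₁..A₆: k=1: 0+7104+16·3·33=8688; k=2: 1104+22392+16·23·33=35640; k=3: 936+16320+16·8·33=21480; k=4: 1848+23760+16·18·33=35112; k=5: 5064+0+16·40·33=26184 → min 8688.
Optimal order: (A₁((((A₂A₃)A₄)A₅)A₆)) with cost 8688.

8688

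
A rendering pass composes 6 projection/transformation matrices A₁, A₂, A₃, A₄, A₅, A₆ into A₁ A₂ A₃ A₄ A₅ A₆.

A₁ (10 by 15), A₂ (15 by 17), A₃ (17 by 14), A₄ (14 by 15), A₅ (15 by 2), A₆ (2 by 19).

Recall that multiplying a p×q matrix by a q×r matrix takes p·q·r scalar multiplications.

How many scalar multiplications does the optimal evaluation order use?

2086

Adjacent pairs: A₁A₂ = 10·15·17 = 2550; A₂A₃ = 15·17·14 = 3570; A₃A₄ = 17·14·15 = 3570; A₄A₅ = 14·15·2 = 420; A₅A₆ = 15·2·19 = 570.
Length 3: A₁..A₃: k=1: 0+3570+10·15·14=5670; k=2: 2550+0+10·17·14=4930 → min 4930 | A₂..A₄: k=2: 0+3570+15·17·15=7395; k=3: 3570+0+15·14·15=6720 → min 6720 | A₃..A₅: k=3: 0+420+17·14·2=896; k=4: 3570+0+17·15·2=4080 → min 896 | A₄..A₆: k=4: 0+570+14·15·19=4560; k=5: 420+0+14·2·19=952 → min 952.
Length 4: A₁..A₄: k=1: 0+6720+10·15·15=8970; k=2: 2550+3570+10·17·15=8670; k=3: 4930+0+10·14·15=7030 → min 7030 | A₂..A₅: k=2: 0+896+15·17·2=1406; k=3: 3570+420+15·14·2=4410; k=4: 6720+0+15·15·2=7170 → min 1406 | A₃..A₆: k=3: 0+952+17·14·19=5474; k=4: 3570+570+17·15·19=8985; k=5: 896+0+17·2·19=1542 → min 1542.
Length 5: A₁..A₅: k=1: 0+1406+10·15·2=1706; k=2: 2550+896+10·17·2=3786; k=3: 4930+420+10·14·2=5630; k=4: 7030+0+10·15·2=7330 → min 1706 | A₂..A₆: k=2: 0+1542+15·17·19=6387; k=3: 3570+952+15·14·19=8512; k=4: 6720+570+15·15·19=11565; k=5: 1406+0+15·2·19=1976 → min 1976.
Length 6: A₁..A₆: k=1: 0+1976+10·15·19=4826; k=2: 2550+1542+10·17·19=7322; k=3: 4930+952+10·14·19=8542; k=4: 7030+570+10·15·19=10450; k=5: 1706+0+10·2·19=2086 → min 2086.
Optimal order: ((A₁ (A₂ (A₃ (A₄ A₅)))) A₆) with cost 2086.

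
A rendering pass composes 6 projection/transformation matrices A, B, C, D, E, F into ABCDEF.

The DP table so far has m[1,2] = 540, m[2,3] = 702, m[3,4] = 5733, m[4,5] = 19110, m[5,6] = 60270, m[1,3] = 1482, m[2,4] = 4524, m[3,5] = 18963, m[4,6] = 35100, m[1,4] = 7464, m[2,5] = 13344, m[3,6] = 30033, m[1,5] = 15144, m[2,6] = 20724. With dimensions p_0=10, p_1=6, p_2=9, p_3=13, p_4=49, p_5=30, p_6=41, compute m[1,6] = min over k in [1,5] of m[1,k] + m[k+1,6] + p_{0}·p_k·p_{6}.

23184

m[1,6] = min over k∈[1,5] of m[1,k]+m[k+1,6]+p_{0}·p_k·p_{6}.
k=1: 0 + 20724 + 10·6·41 = 23184; k=2: 540 + 30033 + 10·9·41 = 34263; k=3: 1482 + 35100 + 10·13·41 = 41912; k=4: 7464 + 60270 + 10·49·41 = 87824; k=5: 15144 + 0 + 10·30·41 = 27444.
Minimum: 23184 at k=1.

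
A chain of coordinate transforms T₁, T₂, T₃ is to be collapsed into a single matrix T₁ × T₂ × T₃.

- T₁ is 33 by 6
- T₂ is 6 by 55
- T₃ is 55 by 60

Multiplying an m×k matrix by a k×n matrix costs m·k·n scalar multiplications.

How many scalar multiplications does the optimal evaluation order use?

31680

Order (T₁ × (T₂ × T₃)): (T₂ × T₃): 6×55 by 55×60 → 6×60, cost 6·55·60 = 19800; (T₁ × (T₂ × T₃)): 33×6 by 6×60 → 33×60, cost 33·6·60 = 11880; cumulative 31680. Total 31680.
Order ((T₁ × T₂) × T₃): (T₁ × T₂): 33×6 by 6×55 → 33×55, cost 33·6·55 = 10890; ((T₁ × T₂) × T₃): 33×55 by 55×60 → 33×60, cost 33·55·60 = 108900; cumulative 119790. Total 119790.
Minimum: 31680.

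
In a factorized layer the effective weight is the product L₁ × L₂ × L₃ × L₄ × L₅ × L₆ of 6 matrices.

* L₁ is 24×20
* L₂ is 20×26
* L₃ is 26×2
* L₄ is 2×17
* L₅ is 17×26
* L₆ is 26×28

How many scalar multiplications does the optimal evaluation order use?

Adjacent pairs: L₁L₂ = 24·20·26 = 12480; L₂L₃ = 20·26·2 = 1040; L₃L₄ = 26·2·17 = 884; L₄L₅ = 2·17·26 = 884; L₅L₆ = 17·26·28 = 12376.
Length 3: L₁..L₃: k=1: 0+1040+24·20·2=2000; k=2: 12480+0+24·26·2=13728 → min 2000 | L₂..L₄: k=2: 0+884+20·26·17=9724; k=3: 1040+0+20·2·17=1720 → min 1720 | L₃..L₅: k=3: 0+884+26·2·26=2236; k=4: 884+0+26·17·26=12376 → min 2236 | L₄..L₆: k=4: 0+12376+2·17·28=13328; k=5: 884+0+2·26·28=2340 → min 2340.
Length 4: L₁..L₄: k=1: 0+1720+24·20·17=9880; k=2: 12480+884+24·26·17=23972; k=3: 2000+0+24·2·17=2816 → min 2816 | L₂..L₅: k=2: 0+2236+20·26·26=15756; k=3: 1040+884+20·2·26=2964; k=4: 1720+0+20·17·26=10560 → min 2964 | L₃..L₆: k=3: 0+2340+26·2·28=3796; k=4: 884+12376+26·17·28=25636; k=5: 2236+0+26·26·28=21164 → min 3796.
Length 5: L₁..L₅: k=1: 0+2964+24·20·26=15444; k=2: 12480+2236+24·26·26=30940; k=3: 2000+884+24·2·26=4132; k=4: 2816+0+24·17·26=13424 → min 4132 | L₂..L₆: k=2: 0+3796+20·26·28=18356; k=3: 1040+2340+20·2·28=4500; k=4: 1720+12376+20·17·28=23616; k=5: 2964+0+20·26·28=17524 → min 4500.
Length 6: L₁..L₆: k=1: 0+4500+24·20·28=17940; k=2: 12480+3796+24·26·28=33748; k=3: 2000+2340+24·2·28=5684; k=4: 2816+12376+24·17·28=26616; k=5: 4132+0+24·26·28=21604 → min 5684.
Optimal order: ((L₁ × (L₂ × L₃)) × ((L₄ × L₅) × L₆)) with cost 5684.

5684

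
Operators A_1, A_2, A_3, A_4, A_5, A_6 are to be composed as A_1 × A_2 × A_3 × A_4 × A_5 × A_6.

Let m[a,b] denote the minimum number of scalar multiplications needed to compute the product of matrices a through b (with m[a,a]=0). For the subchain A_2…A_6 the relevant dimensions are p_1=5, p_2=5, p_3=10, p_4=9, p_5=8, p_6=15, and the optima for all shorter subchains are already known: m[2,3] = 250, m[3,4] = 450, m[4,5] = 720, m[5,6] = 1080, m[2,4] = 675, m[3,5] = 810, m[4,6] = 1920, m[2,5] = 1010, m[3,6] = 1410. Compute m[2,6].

m[2,6] = min over k∈[2,5] of m[2,k]+m[k+1,6]+p_{1}·p_k·p_{6}.
k=2: 0 + 1410 + 5·5·15 = 1785; k=3: 250 + 1920 + 5·10·15 = 2920; k=4: 675 + 1080 + 5·9·15 = 2430; k=5: 1010 + 0 + 5·8·15 = 1610.
Minimum: 1610 at k=5.

1610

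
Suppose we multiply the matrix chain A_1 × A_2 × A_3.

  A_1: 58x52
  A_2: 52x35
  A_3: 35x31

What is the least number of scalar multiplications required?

Order (A_1 × (A_2 × A_3)): (A_2 × A_3): 52×35 by 35×31 → 52×31, cost 52·35·31 = 56420; (A_1 × (A_2 × A_3)): 58×52 by 52×31 → 58×31, cost 58·52·31 = 93496; cumulative 149916. Total 149916.
Order ((A_1 × A_2) × A_3): (A_1 × A_2): 58×52 by 52×35 → 58×35, cost 58·52·35 = 105560; ((A_1 × A_2) × A_3): 58×35 by 35×31 → 58×31, cost 58·35·31 = 62930; cumulative 168490. Total 168490.
Minimum: 149916.

149916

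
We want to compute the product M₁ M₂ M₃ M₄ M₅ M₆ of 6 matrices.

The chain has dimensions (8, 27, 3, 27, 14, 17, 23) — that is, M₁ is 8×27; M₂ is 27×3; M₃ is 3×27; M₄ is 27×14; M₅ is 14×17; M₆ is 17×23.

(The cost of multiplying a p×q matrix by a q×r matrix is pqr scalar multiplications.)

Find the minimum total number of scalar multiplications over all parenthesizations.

4221

Adjacent pairs: M₁M₂ = 8·27·3 = 648; M₂M₃ = 27·3·27 = 2187; M₃M₄ = 3·27·14 = 1134; M₄M₅ = 27·14·17 = 6426; M₅M₆ = 14·17·23 = 5474.
Length 3: M₁..M₃: k=1: 0+2187+8·27·27=8019; k=2: 648+0+8·3·27=1296 → min 1296 | M₂..M₄: k=2: 0+1134+27·3·14=2268; k=3: 2187+0+27·27·14=12393 → min 2268 | M₃..M₅: k=3: 0+6426+3·27·17=7803; k=4: 1134+0+3·14·17=1848 → min 1848 | M₄..M₆: k=4: 0+5474+27·14·23=14168; k=5: 6426+0+27·17·23=16983 → min 14168.
Length 4: M₁..M₄: k=1: 0+2268+8·27·14=5292; k=2: 648+1134+8·3·14=2118; k=3: 1296+0+8·27·14=4320 → min 2118 | M₂..M₅: k=2: 0+1848+27·3·17=3225; k=3: 2187+6426+27·27·17=21006; k=4: 2268+0+27·14·17=8694 → min 3225 | M₃..M₆: k=3: 0+14168+3·27·23=16031; k=4: 1134+5474+3·14·23=7574; k=5: 1848+0+3·17·23=3021 → min 3021.
Length 5: M₁..M₅: k=1: 0+3225+8·27·17=6897; k=2: 648+1848+8·3·17=2904; k=3: 1296+6426+8·27·17=11394; k=4: 2118+0+8·14·17=4022 → min 2904 | M₂..M₆: k=2: 0+3021+27·3·23=4884; k=3: 2187+14168+27·27·23=33122; k=4: 2268+5474+27·14·23=16436; k=5: 3225+0+27·17·23=13782 → min 4884.
Length 6: M₁..M₆: k=1: 0+4884+8·27·23=9852; k=2: 648+3021+8·3·23=4221; k=3: 1296+14168+8·27·23=20432; k=4: 2118+5474+8·14·23=10168; k=5: 2904+0+8·17·23=6032 → min 4221.
Optimal order: ((M₁ M₂) (((M₃ M₄) M₅) M₆)) with cost 4221.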